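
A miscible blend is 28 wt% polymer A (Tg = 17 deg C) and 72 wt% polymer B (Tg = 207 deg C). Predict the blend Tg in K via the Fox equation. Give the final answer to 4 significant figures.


1/Tg = w1/Tg1 + w2/Tg2 (in Kelvin)
Tg1 = 290.15 K, Tg2 = 480.15 K
1/Tg = 0.28/290.15 + 0.72/480.15
Tg = 405.8 K


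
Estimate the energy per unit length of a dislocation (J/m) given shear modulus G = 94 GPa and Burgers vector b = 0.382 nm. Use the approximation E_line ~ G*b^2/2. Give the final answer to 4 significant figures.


E = G*b^2/2
b = 0.382 nm = 3.82e-10 m
G = 94 GPa = 9.4e+10 Pa
E = 0.5 * 9.4e+10 * (3.82e-10)^2
E = 6.858e-09 J/m


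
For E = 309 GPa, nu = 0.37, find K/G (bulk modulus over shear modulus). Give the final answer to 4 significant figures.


G = E / (2*(1+nu))
G = 309 / (2*(1+0.37)) = 112.774 GPa
K = E / (3*(1-2*nu))
K = 309 / (3*(1-2*0.37)) = 396.154 GPa
K/G = 396.154 / 112.774 = 3.513


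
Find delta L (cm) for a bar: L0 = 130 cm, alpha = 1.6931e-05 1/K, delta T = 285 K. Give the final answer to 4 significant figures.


dL = L0 * alpha * dT
dL = 130 * 1.6931e-05 * 285
dL = 0.6273 cm


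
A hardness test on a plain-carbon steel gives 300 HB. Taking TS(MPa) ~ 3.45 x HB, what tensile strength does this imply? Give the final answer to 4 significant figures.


TS (MPa) = 3.45 * HB
TS = 3.45 * 300
TS = 1035 MPa


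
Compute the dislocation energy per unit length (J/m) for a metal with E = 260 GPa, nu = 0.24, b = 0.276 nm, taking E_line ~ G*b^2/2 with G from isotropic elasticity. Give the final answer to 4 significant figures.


Step 1: G = E / (2*(1+nu))
G = 260 / (2*(1+0.24)) = 104.839 GPa = 1.04839e+11 Pa
Step 2: E_line = G*b^2/2
b = 0.276 nm = 2.76e-10 m
E_line = 0.5 * 1.04839e+11 * (2.76e-10)^2 = 3.993e-09 J/m


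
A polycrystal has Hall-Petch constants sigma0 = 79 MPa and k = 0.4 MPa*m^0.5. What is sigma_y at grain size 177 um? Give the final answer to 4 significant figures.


sigma_y = sigma0 + k / sqrt(d)
d = 177 um = 1.77e-04 m
sigma_y = 79 + 0.4 / sqrt(1.77e-04)
sigma_y = 109.1 MPa


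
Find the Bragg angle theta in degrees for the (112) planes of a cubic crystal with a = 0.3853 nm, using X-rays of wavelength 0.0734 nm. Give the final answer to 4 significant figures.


d = a / sqrt(h^2+k^2+l^2)
d = 0.3853 / sqrt(6) = 0.157298 nm
lambda = 2*d*sin(theta)  =>  sin(theta) = lambda / (2*d)
sin(theta) = 0.0734 / (2 * 0.157298) = 0.233315
theta = 13.49 deg


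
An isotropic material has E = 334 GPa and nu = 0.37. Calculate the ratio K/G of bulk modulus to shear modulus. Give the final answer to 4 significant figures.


G = E / (2*(1+nu))
G = 334 / (2*(1+0.37)) = 121.898 GPa
K = E / (3*(1-2*nu))
K = 334 / (3*(1-2*0.37)) = 428.205 GPa
K/G = 428.205 / 121.898 = 3.513


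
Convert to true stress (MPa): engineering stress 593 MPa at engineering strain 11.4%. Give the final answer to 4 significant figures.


sigma_true = sigma_eng * (1 + epsilon_eng)
sigma_true = 593 * (1 + 0.114)
sigma_true = 660.6 MPa


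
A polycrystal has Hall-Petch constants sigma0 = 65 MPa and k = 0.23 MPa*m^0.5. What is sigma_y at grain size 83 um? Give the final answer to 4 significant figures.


sigma_y = sigma0 + k / sqrt(d)
d = 83 um = 8.3e-05 m
sigma_y = 65 + 0.23 / sqrt(8.3e-05)
sigma_y = 90.25 MPa


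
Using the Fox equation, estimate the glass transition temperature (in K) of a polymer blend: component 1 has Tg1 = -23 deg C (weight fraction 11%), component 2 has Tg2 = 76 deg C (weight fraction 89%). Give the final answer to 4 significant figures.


1/Tg = w1/Tg1 + w2/Tg2 (in Kelvin)
Tg1 = 250.15 K, Tg2 = 349.15 K
1/Tg = 0.11/250.15 + 0.89/349.15
Tg = 334.6 K


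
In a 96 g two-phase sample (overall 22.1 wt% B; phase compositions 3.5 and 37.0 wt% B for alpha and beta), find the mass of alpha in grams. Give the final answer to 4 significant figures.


f_alpha = (C_beta - C0) / (C_beta - C_alpha)
f_alpha = (37.0 - 22.1) / (37.0 - 3.5) = 0.444776
m_alpha = f_alpha * m_total = 0.444776 * 96 = 42.7 g


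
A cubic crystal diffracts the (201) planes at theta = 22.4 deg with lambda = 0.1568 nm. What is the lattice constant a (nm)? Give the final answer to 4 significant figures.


d = lambda / (2*sin(theta))
d = 0.1568 / (2*sin(22.4 deg))
d = 0.205736 nm
a = d * sqrt(h^2+k^2+l^2) = 0.205736 * sqrt(5)
a = 0.46 nm


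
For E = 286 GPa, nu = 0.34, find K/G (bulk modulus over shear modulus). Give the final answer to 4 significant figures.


G = E / (2*(1+nu))
G = 286 / (2*(1+0.34)) = 106.716 GPa
K = E / (3*(1-2*nu))
K = 286 / (3*(1-2*0.34)) = 297.917 GPa
K/G = 297.917 / 106.716 = 2.792


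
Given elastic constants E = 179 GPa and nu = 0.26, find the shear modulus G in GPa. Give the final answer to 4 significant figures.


G = E / (2*(1+nu))
G = 179 / (2*(1+0.26))
G = 71.03 GPa


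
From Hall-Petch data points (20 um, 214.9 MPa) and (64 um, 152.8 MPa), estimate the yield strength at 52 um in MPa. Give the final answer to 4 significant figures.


sigma_y = sigma0 + k / sqrt(d)
1/sqrt(d1) = 1/sqrt(2e-05) = 223.607;  1/sqrt(d2) = 125
k = (sigma1 - sigma2) / (1/sqrt(d1) - 1/sqrt(d2)) = (214.9 - 152.8) / (223.607 - 125) = 0.629774 MPa*m^0.5
sigma0 = sigma1 - k/sqrt(d1) = 214.9 - 0.629774*223.607 = 74.0782 MPa
sigma_y(d3) = 74.0782 + 0.629774 / sqrt(5.2e-05) = 161.4 MPa


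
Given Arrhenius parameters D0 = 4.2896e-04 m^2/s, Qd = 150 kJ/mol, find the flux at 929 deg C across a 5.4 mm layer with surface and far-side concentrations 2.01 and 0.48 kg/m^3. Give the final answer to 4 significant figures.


Step 1: D = D0 * exp(-Qd/(R*T))
T = 929 + 273.15 = 1202.15 K
D = 4.2896e-04 * exp(-150e3 / (8.314 * 1202.15)) = 1.30175e-10 m^2/s
Step 2: J = D * (C1 - C2) / dx
J = 1.30175e-10 * (2.01 - 0.48) / 5.4e-03
J = 3.688e-08 kg/(m^2*s)


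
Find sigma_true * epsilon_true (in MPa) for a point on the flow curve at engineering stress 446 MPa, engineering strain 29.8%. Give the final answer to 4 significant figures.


sigma_true = sigma_eng * (1 + epsilon_eng)
sigma_true = 446 * (1 + 0.298) = 578.908 MPa
epsilon_true = ln(1 + epsilon_eng)
epsilon_true = ln(1 + 0.298) = 0.260825
sigma_true * epsilon_true = 578.908 * 0.260825 = 151 MPa


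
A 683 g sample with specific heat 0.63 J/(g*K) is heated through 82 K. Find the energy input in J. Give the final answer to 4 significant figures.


Q = m * cp * dT
Q = 683 * 0.63 * 82
Q = 35280 J


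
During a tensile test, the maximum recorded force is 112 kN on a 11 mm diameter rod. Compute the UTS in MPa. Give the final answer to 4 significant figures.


A0 = pi*(d/2)^2 = pi*(11/2)^2 = 95.0332 mm^2
UTS = F_max / A0 = 112*1000 / 95.0332
UTS = 1179 MPa


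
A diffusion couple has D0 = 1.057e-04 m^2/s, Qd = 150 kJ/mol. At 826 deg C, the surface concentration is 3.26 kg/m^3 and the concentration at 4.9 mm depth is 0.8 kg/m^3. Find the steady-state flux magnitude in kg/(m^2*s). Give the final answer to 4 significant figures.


Step 1: D = D0 * exp(-Qd/(R*T))
T = 826 + 273.15 = 1099.15 K
D = 1.057e-04 * exp(-150e3 / (8.314 * 1099.15)) = 7.85966e-12 m^2/s
Step 2: J = D * (C1 - C2) / dx
J = 7.85966e-12 * (3.26 - 0.8) / 4.9e-03
J = 3.946e-09 kg/(m^2*s)


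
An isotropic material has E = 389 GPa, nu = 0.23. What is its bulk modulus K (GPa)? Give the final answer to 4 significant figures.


K = E / (3*(1-2*nu))
K = 389 / (3*(1-2*0.23))
K = 240.1 GPa


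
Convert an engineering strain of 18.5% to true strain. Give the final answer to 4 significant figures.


epsilon_true = ln(1 + epsilon_eng)
epsilon_true = ln(1 + 0.185)
epsilon_true = 0.1697


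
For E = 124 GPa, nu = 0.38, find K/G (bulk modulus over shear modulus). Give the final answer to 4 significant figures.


G = E / (2*(1+nu))
G = 124 / (2*(1+0.38)) = 44.9275 GPa
K = E / (3*(1-2*nu))
K = 124 / (3*(1-2*0.38)) = 172.222 GPa
K/G = 172.222 / 44.9275 = 3.833


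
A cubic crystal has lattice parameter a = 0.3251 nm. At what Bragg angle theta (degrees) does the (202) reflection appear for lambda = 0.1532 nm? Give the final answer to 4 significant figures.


d = a / sqrt(h^2+k^2+l^2)
d = 0.3251 / sqrt(8) = 0.11494 nm
lambda = 2*d*sin(theta)  =>  sin(theta) = lambda / (2*d)
sin(theta) = 0.1532 / (2 * 0.11494) = 0.666433
theta = 41.79 deg


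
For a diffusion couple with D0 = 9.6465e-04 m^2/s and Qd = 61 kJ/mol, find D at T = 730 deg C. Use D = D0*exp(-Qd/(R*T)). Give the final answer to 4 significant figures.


D = D0 * exp(-Qd / (R*T))
T = 1003.15 K
D = 9.6465e-04 * exp(-61e3 / (8.314 * 1003.15))
D = 6.426e-07 m^2/s


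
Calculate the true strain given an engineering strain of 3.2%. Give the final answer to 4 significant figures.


epsilon_true = ln(1 + epsilon_eng)
epsilon_true = ln(1 + 0.032)
epsilon_true = 0.0315


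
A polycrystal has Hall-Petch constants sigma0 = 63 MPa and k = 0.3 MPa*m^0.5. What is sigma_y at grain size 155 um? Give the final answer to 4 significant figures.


sigma_y = sigma0 + k / sqrt(d)
d = 155 um = 1.55e-04 m
sigma_y = 63 + 0.3 / sqrt(1.55e-04)
sigma_y = 87.1 MPa


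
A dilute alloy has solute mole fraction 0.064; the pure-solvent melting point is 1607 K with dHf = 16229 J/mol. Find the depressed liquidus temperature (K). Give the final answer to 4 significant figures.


dT = R*Tm^2*x / dHf
dT = 8.314 * 1607^2 * 0.064 / 16229
dT = 84.6701 K
T_new = 1607 - 84.6701 = 1522 K


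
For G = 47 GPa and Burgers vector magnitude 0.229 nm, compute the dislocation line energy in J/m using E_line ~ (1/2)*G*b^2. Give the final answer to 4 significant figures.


E = G*b^2/2
b = 0.229 nm = 2.29e-10 m
G = 47 GPa = 4.7e+10 Pa
E = 0.5 * 4.7e+10 * (2.29e-10)^2
E = 1.232e-09 J/m


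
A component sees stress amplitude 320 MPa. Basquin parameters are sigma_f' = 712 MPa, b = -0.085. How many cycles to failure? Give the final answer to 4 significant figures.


sigma_a = sigma_f' * (2*Nf)^b
2*Nf = (sigma_a / sigma_f')^(1/b)
2*Nf = (320 / 712)^(1/-0.085)
2*Nf = 12196.5
Nf = 6098 cycles


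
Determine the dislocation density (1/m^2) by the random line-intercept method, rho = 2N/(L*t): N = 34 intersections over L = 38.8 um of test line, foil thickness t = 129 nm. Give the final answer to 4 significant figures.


rho = 2N / (L * t)
L = 38.8 um = 3.88e-05 m, t = 129 nm = 1.29e-07 m
rho = 2 * 34 / (3.88e-05 * 1.29e-07)
rho = 1.359e+13 1/m^2


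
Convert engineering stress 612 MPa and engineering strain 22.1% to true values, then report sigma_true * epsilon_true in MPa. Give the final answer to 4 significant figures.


sigma_true = sigma_eng * (1 + epsilon_eng)
sigma_true = 612 * (1 + 0.221) = 747.252 MPa
epsilon_true = ln(1 + epsilon_eng)
epsilon_true = ln(1 + 0.221) = 0.19967
sigma_true * epsilon_true = 747.252 * 0.19967 = 149.2 MPa


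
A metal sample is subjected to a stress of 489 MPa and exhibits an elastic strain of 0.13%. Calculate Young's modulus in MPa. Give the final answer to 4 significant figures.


E = sigma / epsilon
epsilon = 0.13% = 1.3e-03
E = 489 / 1.3e-03
E = 376200 MPa


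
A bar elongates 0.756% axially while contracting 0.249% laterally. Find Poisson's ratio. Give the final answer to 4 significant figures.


nu = -epsilon_lat / epsilon_axial
Lateral strain is contraction (negative), so using magnitudes:
nu = 0.249 / 0.756
nu = 0.3294


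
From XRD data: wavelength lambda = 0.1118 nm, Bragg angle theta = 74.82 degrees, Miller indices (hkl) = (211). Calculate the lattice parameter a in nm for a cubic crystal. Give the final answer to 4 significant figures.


d = lambda / (2*sin(theta))
d = 0.1118 / (2*sin(74.82 deg))
d = 0.057921 nm
a = d * sqrt(h^2+k^2+l^2) = 0.057921 * sqrt(6)
a = 0.1419 nm


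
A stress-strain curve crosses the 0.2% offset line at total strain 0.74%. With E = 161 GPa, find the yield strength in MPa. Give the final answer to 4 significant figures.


Offset strain = 0.002
Elastic strain at yield = total_strain - offset = 7.4e-03 - 0.002 = 5.4e-03
sigma_y = E * elastic_strain = 161000 * 5.4e-03
sigma_y = 869.4 MPa


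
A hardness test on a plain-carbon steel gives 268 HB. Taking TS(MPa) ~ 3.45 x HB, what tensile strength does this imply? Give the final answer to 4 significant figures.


TS (MPa) = 3.45 * HB
TS = 3.45 * 268
TS = 924.6 MPa


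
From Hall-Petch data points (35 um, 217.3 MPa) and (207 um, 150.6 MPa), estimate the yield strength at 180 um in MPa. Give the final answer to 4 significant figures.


sigma_y = sigma0 + k / sqrt(d)
1/sqrt(d1) = 1/sqrt(3.5e-05) = 169.031;  1/sqrt(d2) = 69.5048
k = (sigma1 - sigma2) / (1/sqrt(d1) - 1/sqrt(d2)) = (217.3 - 150.6) / (169.031 - 69.5048) = 0.670176 MPa*m^0.5
sigma0 = sigma1 - k/sqrt(d1) = 217.3 - 0.670176*169.031 = 104.02 MPa
sigma_y(d3) = 104.02 + 0.670176 / sqrt(1.8e-04) = 154 MPa


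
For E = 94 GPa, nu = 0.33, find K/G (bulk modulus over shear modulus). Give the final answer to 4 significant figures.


G = E / (2*(1+nu))
G = 94 / (2*(1+0.33)) = 35.3383 GPa
K = E / (3*(1-2*nu))
K = 94 / (3*(1-2*0.33)) = 92.1569 GPa
K/G = 92.1569 / 35.3383 = 2.608


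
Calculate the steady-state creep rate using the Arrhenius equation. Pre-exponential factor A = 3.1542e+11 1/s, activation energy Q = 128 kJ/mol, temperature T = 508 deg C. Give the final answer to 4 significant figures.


rate = A * exp(-Q / (R*T))
T = 508 + 273.15 = 781.15 K
rate = 3.1542e+11 * exp(-128e3 / (8.314 * 781.15))
rate = 869.7 1/s


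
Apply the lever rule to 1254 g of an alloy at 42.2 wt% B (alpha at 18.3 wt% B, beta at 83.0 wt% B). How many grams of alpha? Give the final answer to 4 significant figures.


f_alpha = (C_beta - C0) / (C_beta - C_alpha)
f_alpha = (83.0 - 42.2) / (83.0 - 18.3) = 0.630603
m_alpha = f_alpha * m_total = 0.630603 * 1254 = 790.8 g


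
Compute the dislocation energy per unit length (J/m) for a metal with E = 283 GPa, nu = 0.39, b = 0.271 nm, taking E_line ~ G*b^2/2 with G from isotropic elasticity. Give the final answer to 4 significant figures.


Step 1: G = E / (2*(1+nu))
G = 283 / (2*(1+0.39)) = 101.799 GPa = 1.01799e+11 Pa
Step 2: E_line = G*b^2/2
b = 0.271 nm = 2.71e-10 m
E_line = 0.5 * 1.01799e+11 * (2.71e-10)^2 = 3.738e-09 J/m


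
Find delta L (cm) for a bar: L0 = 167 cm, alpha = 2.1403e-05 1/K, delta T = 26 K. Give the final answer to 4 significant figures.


dL = L0 * alpha * dT
dL = 167 * 2.1403e-05 * 26
dL = 0.09293 cm


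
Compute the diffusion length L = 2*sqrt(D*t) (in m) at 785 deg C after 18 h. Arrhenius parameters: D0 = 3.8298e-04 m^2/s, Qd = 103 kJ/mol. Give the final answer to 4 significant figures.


Step 1: D = D0 * exp(-Qd/(R*T))
T = 1058.15 K
D = 3.8298e-04 * exp(-103e3 / (8.314 * 1058.15)) = 3.15129e-09 m^2/s
Step 2: L = 2*sqrt(D*t)
t = 18 h = 64800 s
L = 2*sqrt(3.15129e-09 * 64800) = 0.02858 m


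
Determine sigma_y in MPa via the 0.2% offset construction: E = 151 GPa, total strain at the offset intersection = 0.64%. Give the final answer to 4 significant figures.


Offset strain = 0.002
Elastic strain at yield = total_strain - offset = 6.4e-03 - 0.002 = 4.4e-03
sigma_y = E * elastic_strain = 151000 * 4.4e-03
sigma_y = 664.4 MPa


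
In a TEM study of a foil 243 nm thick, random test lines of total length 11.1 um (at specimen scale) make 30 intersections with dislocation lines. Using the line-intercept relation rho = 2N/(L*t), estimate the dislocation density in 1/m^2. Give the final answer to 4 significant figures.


rho = 2N / (L * t)
L = 11.1 um = 1.11e-05 m, t = 243 nm = 2.43e-07 m
rho = 2 * 30 / (1.11e-05 * 2.43e-07)
rho = 2.224e+13 1/m^2


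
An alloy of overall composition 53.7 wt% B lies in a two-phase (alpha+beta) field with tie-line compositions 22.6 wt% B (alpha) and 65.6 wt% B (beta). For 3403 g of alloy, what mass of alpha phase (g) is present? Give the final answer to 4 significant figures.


f_alpha = (C_beta - C0) / (C_beta - C_alpha)
f_alpha = (65.6 - 53.7) / (65.6 - 22.6) = 0.276744
m_alpha = f_alpha * m_total = 0.276744 * 3403 = 941.8 g


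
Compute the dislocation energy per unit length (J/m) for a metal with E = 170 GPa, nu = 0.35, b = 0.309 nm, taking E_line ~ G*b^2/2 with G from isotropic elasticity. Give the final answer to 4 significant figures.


Step 1: G = E / (2*(1+nu))
G = 170 / (2*(1+0.35)) = 62.963 GPa = 6.2963e+10 Pa
Step 2: E_line = G*b^2/2
b = 0.309 nm = 3.09e-10 m
E_line = 0.5 * 6.2963e+10 * (3.09e-10)^2 = 3.006e-09 J/m


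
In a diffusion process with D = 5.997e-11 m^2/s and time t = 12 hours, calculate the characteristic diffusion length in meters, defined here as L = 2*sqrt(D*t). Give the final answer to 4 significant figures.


t = 12 hr = 43200 s
Diffusion length = 2*sqrt(D*t)
= 2*sqrt(5.997e-11 * 43200)
= 3.219e-03 m


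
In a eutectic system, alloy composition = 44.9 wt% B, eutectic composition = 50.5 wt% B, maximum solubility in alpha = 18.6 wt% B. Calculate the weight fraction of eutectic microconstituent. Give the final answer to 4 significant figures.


f_primary = (C_e - C0) / (C_e - C_alpha_max)
f_primary = (50.5 - 44.9) / (50.5 - 18.6)
f_primary = 0.175549
f_eutectic = 1 - 0.175549 = 0.8245


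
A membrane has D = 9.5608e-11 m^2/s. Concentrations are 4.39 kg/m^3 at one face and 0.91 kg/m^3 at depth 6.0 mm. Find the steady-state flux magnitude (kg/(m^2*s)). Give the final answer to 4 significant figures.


J = -D * (dC/dx) = D * (C1 - C2) / dx
J = 9.5608e-11 * (4.39 - 0.91) / 6e-03
J = 5.545e-08 kg/(m^2*s)


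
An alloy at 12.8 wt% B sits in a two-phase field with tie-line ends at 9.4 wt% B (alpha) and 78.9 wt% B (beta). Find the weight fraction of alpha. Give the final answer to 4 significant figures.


f_alpha = (C_beta - C0) / (C_beta - C_alpha)
f_alpha = (78.9 - 12.8) / (78.9 - 9.4)
f_alpha = 0.9511


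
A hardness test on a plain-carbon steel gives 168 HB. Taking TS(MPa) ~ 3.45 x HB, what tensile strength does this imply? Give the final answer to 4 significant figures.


TS (MPa) = 3.45 * HB
TS = 3.45 * 168
TS = 579.6 MPa


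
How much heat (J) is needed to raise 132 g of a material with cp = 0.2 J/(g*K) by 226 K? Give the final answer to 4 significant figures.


Q = m * cp * dT
Q = 132 * 0.2 * 226
Q = 5966 J


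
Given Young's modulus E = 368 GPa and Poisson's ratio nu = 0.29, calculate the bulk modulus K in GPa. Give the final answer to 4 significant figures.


K = E / (3*(1-2*nu))
K = 368 / (3*(1-2*0.29))
K = 292.1 GPa


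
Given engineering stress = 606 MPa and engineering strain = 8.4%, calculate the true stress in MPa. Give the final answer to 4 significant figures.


sigma_true = sigma_eng * (1 + epsilon_eng)
sigma_true = 606 * (1 + 0.084)
sigma_true = 656.9 MPa


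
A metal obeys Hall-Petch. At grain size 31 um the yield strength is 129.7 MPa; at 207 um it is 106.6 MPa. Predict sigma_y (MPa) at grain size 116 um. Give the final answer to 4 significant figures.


sigma_y = sigma0 + k / sqrt(d)
1/sqrt(d1) = 1/sqrt(3.1e-05) = 179.605;  1/sqrt(d2) = 69.5048
k = (sigma1 - sigma2) / (1/sqrt(d1) - 1/sqrt(d2)) = (129.7 - 106.6) / (179.605 - 69.5048) = 0.209808 MPa*m^0.5
sigma0 = sigma1 - k/sqrt(d1) = 129.7 - 0.209808*179.605 = 92.0173 MPa
sigma_y(d3) = 92.0173 + 0.209808 / sqrt(1.16e-04) = 111.5 MPa


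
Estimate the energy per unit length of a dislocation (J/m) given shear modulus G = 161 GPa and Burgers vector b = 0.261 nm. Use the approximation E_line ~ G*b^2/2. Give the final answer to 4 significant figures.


E = G*b^2/2
b = 0.261 nm = 2.61e-10 m
G = 161 GPa = 1.61e+11 Pa
E = 0.5 * 1.61e+11 * (2.61e-10)^2
E = 5.484e-09 J/m


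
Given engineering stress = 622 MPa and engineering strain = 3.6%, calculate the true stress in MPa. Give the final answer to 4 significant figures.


sigma_true = sigma_eng * (1 + epsilon_eng)
sigma_true = 622 * (1 + 0.036)
sigma_true = 644.4 MPa


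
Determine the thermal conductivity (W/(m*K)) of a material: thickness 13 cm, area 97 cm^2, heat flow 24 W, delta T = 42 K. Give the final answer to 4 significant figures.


k = Q*L / (A*dT)
L = 0.13 m, A = 9.7e-03 m^2
k = 24 * 0.13 / (9.7e-03 * 42)
k = 7.658 W/(m*K)


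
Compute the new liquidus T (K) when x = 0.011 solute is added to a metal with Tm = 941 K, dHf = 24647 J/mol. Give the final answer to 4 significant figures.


dT = R*Tm^2*x / dHf
dT = 8.314 * 941^2 * 0.011 / 24647
dT = 3.28562 K
T_new = 941 - 3.28562 = 937.7 K


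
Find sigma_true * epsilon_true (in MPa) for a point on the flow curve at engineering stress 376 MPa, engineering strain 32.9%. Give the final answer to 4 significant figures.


sigma_true = sigma_eng * (1 + epsilon_eng)
sigma_true = 376 * (1 + 0.329) = 499.704 MPa
epsilon_true = ln(1 + epsilon_eng)
epsilon_true = ln(1 + 0.329) = 0.284427
sigma_true * epsilon_true = 499.704 * 0.284427 = 142.1 MPa


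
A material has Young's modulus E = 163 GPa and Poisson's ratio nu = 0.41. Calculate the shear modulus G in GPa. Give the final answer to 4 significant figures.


G = E / (2*(1+nu))
G = 163 / (2*(1+0.41))
G = 57.8 GPa


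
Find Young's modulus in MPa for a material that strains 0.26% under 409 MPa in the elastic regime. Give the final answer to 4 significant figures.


E = sigma / epsilon
epsilon = 0.26% = 2.6e-03
E = 409 / 2.6e-03
E = 157300 MPa


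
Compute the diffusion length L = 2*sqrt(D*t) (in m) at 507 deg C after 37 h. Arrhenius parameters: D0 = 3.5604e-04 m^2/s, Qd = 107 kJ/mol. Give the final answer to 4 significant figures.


Step 1: D = D0 * exp(-Qd/(R*T))
T = 780.15 K
D = 3.5604e-04 * exp(-107e3 / (8.314 * 780.15)) = 2.43835e-11 m^2/s
Step 2: L = 2*sqrt(D*t)
t = 37 h = 133200 s
L = 2*sqrt(2.43835e-11 * 133200) = 3.604e-03 m


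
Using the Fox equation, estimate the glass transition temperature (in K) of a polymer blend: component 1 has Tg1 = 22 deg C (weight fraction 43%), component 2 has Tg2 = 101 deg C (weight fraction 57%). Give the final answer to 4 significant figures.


1/Tg = w1/Tg1 + w2/Tg2 (in Kelvin)
Tg1 = 295.15 K, Tg2 = 374.15 K
1/Tg = 0.43/295.15 + 0.57/374.15
Tg = 335.5 K


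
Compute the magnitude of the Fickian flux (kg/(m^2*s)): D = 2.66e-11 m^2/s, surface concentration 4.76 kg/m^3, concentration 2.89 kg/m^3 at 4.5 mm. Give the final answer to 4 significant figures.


J = -D * (dC/dx) = D * (C1 - C2) / dx
J = 2.66e-11 * (4.76 - 2.89) / 4.5e-03
J = 1.105e-08 kg/(m^2*s)


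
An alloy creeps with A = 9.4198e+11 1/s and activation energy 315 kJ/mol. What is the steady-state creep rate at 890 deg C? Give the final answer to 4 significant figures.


rate = A * exp(-Q / (R*T))
T = 890 + 273.15 = 1163.15 K
rate = 9.4198e+11 * exp(-315e3 / (8.314 * 1163.15))
rate = 6.723e-03 1/s


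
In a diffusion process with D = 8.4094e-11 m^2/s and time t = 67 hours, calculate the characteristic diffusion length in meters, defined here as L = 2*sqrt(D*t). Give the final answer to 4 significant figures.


t = 67 hr = 241200 s
Diffusion length = 2*sqrt(D*t)
= 2*sqrt(8.4094e-11 * 241200)
= 9.007e-03 m


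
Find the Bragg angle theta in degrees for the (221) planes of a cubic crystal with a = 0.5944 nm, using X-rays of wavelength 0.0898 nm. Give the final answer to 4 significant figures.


d = a / sqrt(h^2+k^2+l^2)
d = 0.5944 / sqrt(9) = 0.198133 nm
lambda = 2*d*sin(theta)  =>  sin(theta) = lambda / (2*d)
sin(theta) = 0.0898 / (2 * 0.198133) = 0.226615
theta = 13.1 deg


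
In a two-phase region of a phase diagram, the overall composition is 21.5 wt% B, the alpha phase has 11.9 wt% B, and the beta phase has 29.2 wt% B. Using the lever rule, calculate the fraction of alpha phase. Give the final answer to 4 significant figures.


f_alpha = (C_beta - C0) / (C_beta - C_alpha)
f_alpha = (29.2 - 21.5) / (29.2 - 11.9)
f_alpha = 0.4451


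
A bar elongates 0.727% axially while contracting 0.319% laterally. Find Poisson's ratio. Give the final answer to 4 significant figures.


nu = -epsilon_lat / epsilon_axial
Lateral strain is contraction (negative), so using magnitudes:
nu = 0.319 / 0.727
nu = 0.4388


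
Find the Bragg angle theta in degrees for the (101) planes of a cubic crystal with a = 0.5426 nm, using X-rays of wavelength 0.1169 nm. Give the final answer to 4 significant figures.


d = a / sqrt(h^2+k^2+l^2)
d = 0.5426 / sqrt(2) = 0.383676 nm
lambda = 2*d*sin(theta)  =>  sin(theta) = lambda / (2*d)
sin(theta) = 0.1169 / (2 * 0.383676) = 0.152342
theta = 8.763 deg


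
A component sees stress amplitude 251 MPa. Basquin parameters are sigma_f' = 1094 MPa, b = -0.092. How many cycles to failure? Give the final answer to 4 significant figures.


sigma_a = sigma_f' * (2*Nf)^b
2*Nf = (sigma_a / sigma_f')^(1/b)
2*Nf = (251 / 1094)^(1/-0.092)
2*Nf = 8.89994e+06
Nf = 4.45e+06 cycles


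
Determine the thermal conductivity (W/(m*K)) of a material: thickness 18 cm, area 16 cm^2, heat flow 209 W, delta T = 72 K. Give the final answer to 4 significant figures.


k = Q*L / (A*dT)
L = 0.18 m, A = 1.6e-03 m^2
k = 209 * 0.18 / (1.6e-03 * 72)
k = 326.6 W/(m*K)


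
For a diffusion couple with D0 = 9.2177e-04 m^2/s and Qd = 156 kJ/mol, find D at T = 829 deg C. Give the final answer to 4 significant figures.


D = D0 * exp(-Qd / (R*T))
T = 1102.15 K
D = 9.2177e-04 * exp(-156e3 / (8.314 * 1102.15))
D = 3.724e-11 m^2/s


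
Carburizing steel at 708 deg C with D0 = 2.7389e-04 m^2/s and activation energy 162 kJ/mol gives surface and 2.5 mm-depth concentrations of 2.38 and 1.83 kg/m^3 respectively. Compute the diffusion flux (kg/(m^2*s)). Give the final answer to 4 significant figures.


Step 1: D = D0 * exp(-Qd/(R*T))
T = 708 + 273.15 = 981.15 K
D = 2.7389e-04 * exp(-162e3 / (8.314 * 981.15)) = 6.4965e-13 m^2/s
Step 2: J = D * (C1 - C2) / dx
J = 6.4965e-13 * (2.38 - 1.83) / 2.5e-03
J = 1.429e-10 kg/(m^2*s)


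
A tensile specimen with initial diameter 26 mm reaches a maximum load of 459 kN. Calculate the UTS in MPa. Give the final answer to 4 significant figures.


A0 = pi*(d/2)^2 = pi*(26/2)^2 = 530.929 mm^2
UTS = F_max / A0 = 459*1000 / 530.929
UTS = 864.5 MPa


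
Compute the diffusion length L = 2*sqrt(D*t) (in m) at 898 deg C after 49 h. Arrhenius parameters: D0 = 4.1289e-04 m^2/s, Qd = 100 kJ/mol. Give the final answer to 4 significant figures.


Step 1: D = D0 * exp(-Qd/(R*T))
T = 1171.15 K
D = 4.1289e-04 * exp(-100e3 / (8.314 * 1171.15)) = 1.43073e-08 m^2/s
Step 2: L = 2*sqrt(D*t)
t = 49 h = 176400 s
L = 2*sqrt(1.43073e-08 * 176400) = 0.1005 m


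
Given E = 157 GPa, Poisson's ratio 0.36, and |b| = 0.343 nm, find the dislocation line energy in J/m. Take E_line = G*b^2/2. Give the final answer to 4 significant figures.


Step 1: G = E / (2*(1+nu))
G = 157 / (2*(1+0.36)) = 57.7206 GPa = 5.77206e+10 Pa
Step 2: E_line = G*b^2/2
b = 0.343 nm = 3.43e-10 m
E_line = 0.5 * 5.77206e+10 * (3.43e-10)^2 = 3.395e-09 J/m


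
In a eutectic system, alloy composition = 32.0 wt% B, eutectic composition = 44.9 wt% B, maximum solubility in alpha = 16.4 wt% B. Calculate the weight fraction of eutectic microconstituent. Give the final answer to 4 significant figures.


f_primary = (C_e - C0) / (C_e - C_alpha_max)
f_primary = (44.9 - 32.0) / (44.9 - 16.4)
f_primary = 0.452632
f_eutectic = 1 - 0.452632 = 0.5474


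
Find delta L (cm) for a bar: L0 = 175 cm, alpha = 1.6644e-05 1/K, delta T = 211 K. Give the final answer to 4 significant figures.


dL = L0 * alpha * dT
dL = 175 * 1.6644e-05 * 211
dL = 0.6146 cm


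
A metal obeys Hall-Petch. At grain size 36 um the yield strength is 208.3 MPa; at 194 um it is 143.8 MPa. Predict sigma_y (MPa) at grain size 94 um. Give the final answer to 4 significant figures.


sigma_y = sigma0 + k / sqrt(d)
1/sqrt(d1) = 1/sqrt(3.6e-05) = 166.667;  1/sqrt(d2) = 71.7958
k = (sigma1 - sigma2) / (1/sqrt(d1) - 1/sqrt(d2)) = (208.3 - 143.8) / (166.667 - 71.7958) = 0.679872 MPa*m^0.5
sigma0 = sigma1 - k/sqrt(d1) = 208.3 - 0.679872*166.667 = 94.9881 MPa
sigma_y(d3) = 94.9881 + 0.679872 / sqrt(9.4e-05) = 165.1 MPa


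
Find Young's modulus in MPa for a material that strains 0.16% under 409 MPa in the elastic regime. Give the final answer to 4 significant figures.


E = sigma / epsilon
epsilon = 0.16% = 1.6e-03
E = 409 / 1.6e-03
E = 255600 MPa


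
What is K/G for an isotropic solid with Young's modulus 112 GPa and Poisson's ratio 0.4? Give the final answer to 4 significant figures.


G = E / (2*(1+nu))
G = 112 / (2*(1+0.4)) = 40 GPa
K = E / (3*(1-2*nu))
K = 112 / (3*(1-2*0.4)) = 186.667 GPa
K/G = 186.667 / 40 = 4.667


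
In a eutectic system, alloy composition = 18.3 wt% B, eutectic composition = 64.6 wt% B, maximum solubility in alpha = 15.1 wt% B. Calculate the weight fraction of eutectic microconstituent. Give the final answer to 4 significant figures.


f_primary = (C_e - C0) / (C_e - C_alpha_max)
f_primary = (64.6 - 18.3) / (64.6 - 15.1)
f_primary = 0.935354
f_eutectic = 1 - 0.935354 = 0.06465


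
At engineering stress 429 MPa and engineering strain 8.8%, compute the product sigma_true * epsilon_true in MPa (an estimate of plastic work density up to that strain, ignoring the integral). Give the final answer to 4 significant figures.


sigma_true = sigma_eng * (1 + epsilon_eng)
sigma_true = 429 * (1 + 0.088) = 466.752 MPa
epsilon_true = ln(1 + epsilon_eng)
epsilon_true = ln(1 + 0.088) = 0.0843411
sigma_true * epsilon_true = 466.752 * 0.0843411 = 39.37 MPa


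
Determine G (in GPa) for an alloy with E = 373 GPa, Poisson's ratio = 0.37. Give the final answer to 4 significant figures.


G = E / (2*(1+nu))
G = 373 / (2*(1+0.37))
G = 136.1 GPa


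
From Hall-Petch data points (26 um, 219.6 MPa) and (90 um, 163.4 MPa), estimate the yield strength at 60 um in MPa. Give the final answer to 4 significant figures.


sigma_y = sigma0 + k / sqrt(d)
1/sqrt(d1) = 1/sqrt(2.6e-05) = 196.116;  1/sqrt(d2) = 105.409
k = (sigma1 - sigma2) / (1/sqrt(d1) - 1/sqrt(d2)) = (219.6 - 163.4) / (196.116 - 105.409) = 0.619578 MPa*m^0.5
sigma0 = sigma1 - k/sqrt(d1) = 219.6 - 0.619578*196.116 = 98.0907 MPa
sigma_y(d3) = 98.0907 + 0.619578 / sqrt(6e-05) = 178.1 MPa


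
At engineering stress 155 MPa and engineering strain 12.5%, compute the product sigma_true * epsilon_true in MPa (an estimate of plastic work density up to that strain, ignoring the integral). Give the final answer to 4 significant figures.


sigma_true = sigma_eng * (1 + epsilon_eng)
sigma_true = 155 * (1 + 0.125) = 174.375 MPa
epsilon_true = ln(1 + epsilon_eng)
epsilon_true = ln(1 + 0.125) = 0.117783
sigma_true * epsilon_true = 174.375 * 0.117783 = 20.54 MPa


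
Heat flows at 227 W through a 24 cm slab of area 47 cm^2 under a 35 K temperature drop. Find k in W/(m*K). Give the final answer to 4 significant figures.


k = Q*L / (A*dT)
L = 0.24 m, A = 4.7e-03 m^2
k = 227 * 0.24 / (4.7e-03 * 35)
k = 331.2 W/(m*K)


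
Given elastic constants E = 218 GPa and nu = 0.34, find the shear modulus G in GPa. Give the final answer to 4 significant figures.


G = E / (2*(1+nu))
G = 218 / (2*(1+0.34))
G = 81.34 GPa


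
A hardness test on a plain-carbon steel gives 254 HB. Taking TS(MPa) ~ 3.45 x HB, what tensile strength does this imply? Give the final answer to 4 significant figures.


TS (MPa) = 3.45 * HB
TS = 3.45 * 254
TS = 876.3 MPa


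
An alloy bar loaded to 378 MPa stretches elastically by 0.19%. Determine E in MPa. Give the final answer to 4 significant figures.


E = sigma / epsilon
epsilon = 0.19% = 1.9e-03
E = 378 / 1.9e-03
E = 198900 MPa


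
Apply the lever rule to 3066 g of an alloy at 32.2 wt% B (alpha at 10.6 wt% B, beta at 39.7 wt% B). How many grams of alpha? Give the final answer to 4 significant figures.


f_alpha = (C_beta - C0) / (C_beta - C_alpha)
f_alpha = (39.7 - 32.2) / (39.7 - 10.6) = 0.257732
m_alpha = f_alpha * m_total = 0.257732 * 3066 = 790.2 g


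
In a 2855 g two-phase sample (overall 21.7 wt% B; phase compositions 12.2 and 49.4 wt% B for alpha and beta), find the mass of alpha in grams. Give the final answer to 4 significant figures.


f_alpha = (C_beta - C0) / (C_beta - C_alpha)
f_alpha = (49.4 - 21.7) / (49.4 - 12.2) = 0.744624
m_alpha = f_alpha * m_total = 0.744624 * 2855 = 2126 g


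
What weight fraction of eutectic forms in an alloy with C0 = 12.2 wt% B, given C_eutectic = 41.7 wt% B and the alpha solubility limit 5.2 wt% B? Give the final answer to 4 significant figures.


f_primary = (C_e - C0) / (C_e - C_alpha_max)
f_primary = (41.7 - 12.2) / (41.7 - 5.2)
f_primary = 0.808219
f_eutectic = 1 - 0.808219 = 0.1918


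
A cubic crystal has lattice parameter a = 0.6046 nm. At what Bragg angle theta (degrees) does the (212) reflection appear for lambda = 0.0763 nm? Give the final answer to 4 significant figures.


d = a / sqrt(h^2+k^2+l^2)
d = 0.6046 / sqrt(9) = 0.201533 nm
lambda = 2*d*sin(theta)  =>  sin(theta) = lambda / (2*d)
sin(theta) = 0.0763 / (2 * 0.201533) = 0.189299
theta = 10.91 deg


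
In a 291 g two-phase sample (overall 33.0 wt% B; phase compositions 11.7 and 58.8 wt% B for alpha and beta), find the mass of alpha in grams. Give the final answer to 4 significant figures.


f_alpha = (C_beta - C0) / (C_beta - C_alpha)
f_alpha = (58.8 - 33.0) / (58.8 - 11.7) = 0.547771
m_alpha = f_alpha * m_total = 0.547771 * 291 = 159.4 g


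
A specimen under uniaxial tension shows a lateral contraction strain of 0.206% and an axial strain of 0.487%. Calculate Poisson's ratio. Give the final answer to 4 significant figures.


nu = -epsilon_lat / epsilon_axial
Lateral strain is contraction (negative), so using magnitudes:
nu = 0.206 / 0.487
nu = 0.423


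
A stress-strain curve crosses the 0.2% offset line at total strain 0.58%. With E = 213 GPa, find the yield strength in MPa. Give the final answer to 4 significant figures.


Offset strain = 0.002
Elastic strain at yield = total_strain - offset = 5.8e-03 - 0.002 = 3.8e-03
sigma_y = E * elastic_strain = 213000 * 3.8e-03
sigma_y = 809.4 MPa


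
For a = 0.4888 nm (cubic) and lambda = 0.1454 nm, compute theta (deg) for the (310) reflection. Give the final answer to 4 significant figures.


d = a / sqrt(h^2+k^2+l^2)
d = 0.4888 / sqrt(10) = 0.154572 nm
lambda = 2*d*sin(theta)  =>  sin(theta) = lambda / (2*d)
sin(theta) = 0.1454 / (2 * 0.154572) = 0.470331
theta = 28.06 deg


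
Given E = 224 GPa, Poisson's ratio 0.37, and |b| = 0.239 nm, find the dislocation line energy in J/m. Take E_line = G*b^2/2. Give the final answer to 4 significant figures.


Step 1: G = E / (2*(1+nu))
G = 224 / (2*(1+0.37)) = 81.7518 GPa = 8.17518e+10 Pa
Step 2: E_line = G*b^2/2
b = 0.239 nm = 2.39e-10 m
E_line = 0.5 * 8.17518e+10 * (2.39e-10)^2 = 2.335e-09 J/m


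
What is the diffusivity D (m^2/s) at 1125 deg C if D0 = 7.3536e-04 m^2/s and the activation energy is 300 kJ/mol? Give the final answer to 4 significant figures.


D = D0 * exp(-Qd / (R*T))
T = 1398.15 K
D = 7.3536e-04 * exp(-300e3 / (8.314 * 1398.15))
D = 4.551e-15 m^2/s


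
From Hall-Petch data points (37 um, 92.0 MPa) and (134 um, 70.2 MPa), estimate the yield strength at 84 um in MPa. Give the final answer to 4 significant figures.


sigma_y = sigma0 + k / sqrt(d)
1/sqrt(d1) = 1/sqrt(3.7e-05) = 164.399;  1/sqrt(d2) = 86.3868
k = (sigma1 - sigma2) / (1/sqrt(d1) - 1/sqrt(d2)) = (92.0 - 70.2) / (164.399 - 86.3868) = 0.279444 MPa*m^0.5
sigma0 = sigma1 - k/sqrt(d1) = 92.0 - 0.279444*164.399 = 46.0597 MPa
sigma_y(d3) = 46.0597 + 0.279444 / sqrt(8.4e-05) = 76.55 MPa


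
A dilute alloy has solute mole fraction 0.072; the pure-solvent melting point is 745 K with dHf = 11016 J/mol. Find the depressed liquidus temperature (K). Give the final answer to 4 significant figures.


dT = R*Tm^2*x / dHf
dT = 8.314 * 745^2 * 0.072 / 11016
dT = 30.16 K
T_new = 745 - 30.16 = 714.8 K


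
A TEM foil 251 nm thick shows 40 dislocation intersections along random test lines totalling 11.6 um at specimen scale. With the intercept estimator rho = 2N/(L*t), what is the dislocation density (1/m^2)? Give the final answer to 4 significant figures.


rho = 2N / (L * t)
L = 11.6 um = 1.16e-05 m, t = 251 nm = 2.51e-07 m
rho = 2 * 40 / (1.16e-05 * 2.51e-07)
rho = 2.748e+13 1/m^2


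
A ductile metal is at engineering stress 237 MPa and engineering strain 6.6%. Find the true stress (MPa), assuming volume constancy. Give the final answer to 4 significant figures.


sigma_true = sigma_eng * (1 + epsilon_eng)
sigma_true = 237 * (1 + 0.066)
sigma_true = 252.6 MPa


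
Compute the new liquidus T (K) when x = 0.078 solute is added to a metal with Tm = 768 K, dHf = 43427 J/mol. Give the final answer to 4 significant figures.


dT = R*Tm^2*x / dHf
dT = 8.314 * 768^2 * 0.078 / 43427
dT = 8.8078 K
T_new = 768 - 8.8078 = 759.2 K


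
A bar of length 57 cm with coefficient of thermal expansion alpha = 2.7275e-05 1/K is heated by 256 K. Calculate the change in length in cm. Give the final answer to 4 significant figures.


dL = L0 * alpha * dT
dL = 57 * 2.7275e-05 * 256
dL = 0.398 cm


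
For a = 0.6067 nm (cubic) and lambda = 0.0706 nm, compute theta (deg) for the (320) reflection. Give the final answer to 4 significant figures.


d = a / sqrt(h^2+k^2+l^2)
d = 0.6067 / sqrt(13) = 0.168268 nm
lambda = 2*d*sin(theta)  =>  sin(theta) = lambda / (2*d)
sin(theta) = 0.0706 / (2 * 0.168268) = 0.209784
theta = 12.11 deg


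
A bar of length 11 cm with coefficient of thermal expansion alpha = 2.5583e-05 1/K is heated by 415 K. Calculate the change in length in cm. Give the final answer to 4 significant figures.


dL = L0 * alpha * dT
dL = 11 * 2.5583e-05 * 415
dL = 0.1168 cm


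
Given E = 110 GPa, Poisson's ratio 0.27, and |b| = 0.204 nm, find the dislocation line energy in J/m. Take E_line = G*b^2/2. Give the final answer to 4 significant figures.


Step 1: G = E / (2*(1+nu))
G = 110 / (2*(1+0.27)) = 43.3071 GPa = 4.33071e+10 Pa
Step 2: E_line = G*b^2/2
b = 0.204 nm = 2.04e-10 m
E_line = 0.5 * 4.33071e+10 * (2.04e-10)^2 = 9.011e-10 J/m


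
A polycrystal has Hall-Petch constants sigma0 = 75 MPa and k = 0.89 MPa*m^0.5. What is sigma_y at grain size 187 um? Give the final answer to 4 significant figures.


sigma_y = sigma0 + k / sqrt(d)
d = 187 um = 1.87e-04 m
sigma_y = 75 + 0.89 / sqrt(1.87e-04)
sigma_y = 140.1 MPa


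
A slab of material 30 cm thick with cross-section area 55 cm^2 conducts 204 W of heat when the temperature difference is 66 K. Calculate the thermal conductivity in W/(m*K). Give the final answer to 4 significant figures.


k = Q*L / (A*dT)
L = 0.3 m, A = 5.5e-03 m^2
k = 204 * 0.3 / (5.5e-03 * 66)
k = 168.6 W/(m*K)


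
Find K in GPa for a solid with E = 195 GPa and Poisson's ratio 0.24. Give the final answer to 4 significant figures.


K = E / (3*(1-2*nu))
K = 195 / (3*(1-2*0.24))
K = 125 GPa


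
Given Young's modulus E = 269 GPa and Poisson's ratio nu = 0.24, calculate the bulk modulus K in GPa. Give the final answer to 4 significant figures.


K = E / (3*(1-2*nu))
K = 269 / (3*(1-2*0.24))
K = 172.4 GPa


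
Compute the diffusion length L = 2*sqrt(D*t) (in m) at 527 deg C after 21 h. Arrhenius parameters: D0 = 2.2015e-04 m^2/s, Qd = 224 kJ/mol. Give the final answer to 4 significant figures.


Step 1: D = D0 * exp(-Qd/(R*T))
T = 800.15 K
D = 2.2015e-04 * exp(-224e3 / (8.314 * 800.15)) = 5.23882e-19 m^2/s
Step 2: L = 2*sqrt(D*t)
t = 21 h = 75600 s
L = 2*sqrt(5.23882e-19 * 75600) = 3.98e-07 m


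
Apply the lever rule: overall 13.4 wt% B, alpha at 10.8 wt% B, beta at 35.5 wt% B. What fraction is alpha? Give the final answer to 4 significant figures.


f_alpha = (C_beta - C0) / (C_beta - C_alpha)
f_alpha = (35.5 - 13.4) / (35.5 - 10.8)
f_alpha = 0.8947


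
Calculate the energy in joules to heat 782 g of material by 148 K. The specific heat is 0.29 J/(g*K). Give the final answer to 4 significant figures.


Q = m * cp * dT
Q = 782 * 0.29 * 148
Q = 33560 J


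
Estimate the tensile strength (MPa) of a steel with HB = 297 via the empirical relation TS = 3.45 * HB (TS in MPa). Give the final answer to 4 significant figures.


TS (MPa) = 3.45 * HB
TS = 3.45 * 297
TS = 1025 MPa


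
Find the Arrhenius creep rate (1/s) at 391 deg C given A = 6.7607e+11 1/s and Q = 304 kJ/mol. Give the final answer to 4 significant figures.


rate = A * exp(-Q / (R*T))
T = 391 + 273.15 = 664.15 K
rate = 6.7607e+11 * exp(-304e3 / (8.314 * 664.15))
rate = 8.315e-13 1/s
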